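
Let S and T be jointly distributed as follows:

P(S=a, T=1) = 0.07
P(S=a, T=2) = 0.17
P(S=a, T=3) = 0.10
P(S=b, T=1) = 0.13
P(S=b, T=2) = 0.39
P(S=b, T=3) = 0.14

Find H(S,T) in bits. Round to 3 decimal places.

H(S,T) = −Σ p(x,y)·log₂ p(x,y) over all 6 cells.
  cell (a,1): −0.07·log₂0.07 = 0.2686
  cell (a,2): −0.17·log₂0.17 = 0.4346
  cell (a,3): −0.10·log₂0.10 = 0.3322
  cell (b,1): −0.13·log₂0.13 = 0.3826
  cell (b,2): −0.39·log₂0.39 = 0.5298
  cell (b,3): −0.14·log₂0.14 = 0.3971
Sum = 2.345 bits.

2.345 bits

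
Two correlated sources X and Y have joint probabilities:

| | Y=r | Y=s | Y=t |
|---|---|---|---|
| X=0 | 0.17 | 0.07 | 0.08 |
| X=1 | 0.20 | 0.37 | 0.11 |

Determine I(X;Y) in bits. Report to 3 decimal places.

0.071 bits

Marginals: p(X) = (0.3200, 0.6800), p(Y) = (0.3700, 0.4400, 0.1900).
I(X;Y) = H(X) + H(Y) − H(X,Y).
H(X) = 0.9044, H(Y) = 1.5071, H(X,Y) = 2.3401.
I(X;Y) = 0.9044 + 1.5071 − 2.3401 = 0.071 bits.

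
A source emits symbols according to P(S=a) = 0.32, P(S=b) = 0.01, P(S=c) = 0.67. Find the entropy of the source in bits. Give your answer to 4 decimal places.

0.9796 bits

H(S) = −Σ p·log₂ p.
  −(0.32)·log₂(0.32) = 0.52603
  −(0.01)·log₂(0.01) = 0.06644
  −(0.67)·log₂(0.67) = 0.38710
Sum: 0.52603 + 0.06644 + 0.38710 = 0.9796 bits.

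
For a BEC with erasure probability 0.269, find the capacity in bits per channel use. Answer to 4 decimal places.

0.7310 bits

Binary erasure channel: capacity C = 1 − ε.
C = 1 − 0.269 = 0.7310 bits per channel use.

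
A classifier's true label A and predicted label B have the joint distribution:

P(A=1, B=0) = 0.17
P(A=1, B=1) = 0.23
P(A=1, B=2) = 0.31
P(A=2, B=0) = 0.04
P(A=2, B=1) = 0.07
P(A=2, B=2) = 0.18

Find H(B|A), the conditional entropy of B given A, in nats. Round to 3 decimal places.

1.024 nats

Chain rule: H(B|A) = H(A,B) − H(A).
Marginals: p(A) = (0.7100, 0.2900), p(B) = (0.2100, 0.3000, 0.4900).
H(A,B) = 1.6259 nats; H(A) = 0.6022 nats.
H(B|A) = 1.6259 − 0.6022 = 1.024 nats.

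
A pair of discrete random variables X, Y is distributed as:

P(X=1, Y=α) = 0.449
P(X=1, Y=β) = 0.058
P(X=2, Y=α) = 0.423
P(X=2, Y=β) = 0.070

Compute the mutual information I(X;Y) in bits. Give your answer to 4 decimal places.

0.0012 bits

Marginals: p(X) = (0.5070, 0.4930), p(Y) = (0.8720, 0.1280).
I(X;Y) = Σ p(x,y)·log₂[p(x,y)/(p(x)p(y))].
  (1,α): 0.449·log₂(1.0156) = 0.01003
  (1,β): 0.058·log₂(0.8937) = -0.00940
  (2,α): 0.423·log₂(0.9840) = -0.00987
  (2,β): 0.070·log₂(1.1093) = 0.01047
Sum = 0.0012 bits.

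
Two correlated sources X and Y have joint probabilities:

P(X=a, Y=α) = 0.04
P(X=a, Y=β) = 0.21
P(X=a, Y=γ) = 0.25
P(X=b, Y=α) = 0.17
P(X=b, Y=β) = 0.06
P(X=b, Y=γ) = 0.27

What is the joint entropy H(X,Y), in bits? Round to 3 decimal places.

H(X,Y) = −Σ p(x,y)·log₂ p(x,y) over all 6 cells.
  cell (a,α): −0.04·log₂0.04 = 0.1858
  cell (a,β): −0.21·log₂0.21 = 0.4728
  cell (a,γ): −0.25·log₂0.25 = 0.5000
  cell (b,α): −0.17·log₂0.17 = 0.4346
  cell (b,β): −0.06·log₂0.06 = 0.2435
  cell (b,γ): −0.27·log₂0.27 = 0.5100
Sum = 2.347 bits.

2.347 bits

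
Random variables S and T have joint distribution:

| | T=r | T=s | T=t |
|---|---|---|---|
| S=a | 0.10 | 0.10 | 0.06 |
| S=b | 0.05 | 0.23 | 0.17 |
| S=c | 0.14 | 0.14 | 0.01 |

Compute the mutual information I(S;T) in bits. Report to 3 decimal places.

0.159 bits

Marginals: p(S) = (0.2600, 0.4500, 0.2900), p(T) = (0.2900, 0.4700, 0.2400).
I(S;T) = Σ p(x,y)·log₂[p(x,y)/(p(x)p(y))].
  (a,r): 0.10·log₂(1.3263) = 0.0407
  (a,s): 0.10·log₂(0.8183) = -0.0289
  (a,t): 0.06·log₂(0.9615) = -0.0034
  (b,r): 0.05·log₂(0.3831) = -0.0692
  (b,s): 0.23·log₂(1.0875) = 0.0278
  (b,t): 0.17·log₂(1.5741) = 0.1113
  (c,r): 0.14·log₂(1.6647) = 0.1029
  (c,s): 0.14·log₂(1.0271) = 0.0054
  (c,t): 0.01·log₂(0.1437) = -0.0280
Sum = 0.159 bits.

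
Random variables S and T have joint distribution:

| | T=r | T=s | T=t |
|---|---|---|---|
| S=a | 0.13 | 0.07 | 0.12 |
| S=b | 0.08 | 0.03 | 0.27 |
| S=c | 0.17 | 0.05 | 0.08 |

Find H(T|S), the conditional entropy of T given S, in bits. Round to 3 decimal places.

Chain rule: H(T|S) = H(S,T) − H(S).
Marginals: p(S) = (0.3200, 0.3800, 0.3000), p(T) = (0.3800, 0.1500, 0.4700).
H(S,T) = 2.9138 bits; H(S) = 1.5776 bits.
H(T|S) = 2.9138 − 1.5776 = 1.336 bits.

1.336 bits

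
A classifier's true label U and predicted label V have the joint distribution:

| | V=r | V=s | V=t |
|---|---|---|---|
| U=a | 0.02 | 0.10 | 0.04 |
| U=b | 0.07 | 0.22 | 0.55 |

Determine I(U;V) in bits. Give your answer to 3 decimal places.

Marginals: p(U) = (0.1600, 0.8400), p(V) = (0.0900, 0.3200, 0.5900).
I(U;V) = Σ p(x,y)·log₂[p(x,y)/(p(x)p(y))].
  (a,r): 0.02·log₂(1.3889) = 0.0095
  (a,s): 0.10·log₂(1.9531) = 0.0966
  (a,t): 0.04·log₂(0.4237) = -0.0496
  (b,r): 0.07·log₂(0.9259) = -0.0078
  (b,s): 0.22·log₂(0.8185) = -0.0636
  (b,t): 0.55·log₂(1.1098) = 0.0826
Sum = 0.068 bits.

0.068 bits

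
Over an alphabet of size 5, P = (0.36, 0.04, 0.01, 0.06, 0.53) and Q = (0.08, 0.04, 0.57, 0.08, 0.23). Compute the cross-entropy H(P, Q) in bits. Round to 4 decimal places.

2.8480 bits

H(P,Q) = −Σ p·log₂ q.
  −0.36·log₂(0.08) = 1.31179
  −0.04·log₂(0.04) = 0.18575
  −0.01·log₂(0.57) = 0.00811
  −0.06·log₂(0.08) = 0.21863
  −0.53·log₂(0.23) = 1.12376
H(P,Q) = 2.8480 bits.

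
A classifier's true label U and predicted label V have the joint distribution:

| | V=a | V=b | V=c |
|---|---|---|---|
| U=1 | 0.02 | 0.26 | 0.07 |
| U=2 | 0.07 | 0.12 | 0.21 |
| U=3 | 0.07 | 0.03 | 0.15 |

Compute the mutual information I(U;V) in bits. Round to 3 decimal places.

Marginals: p(U) = (0.3500, 0.4000, 0.2500), p(V) = (0.1600, 0.4100, 0.4300).
I(U;V) = H(U) + H(V) − H(U,V).
H(U) = 1.5589, H(V) = 1.4740, H(U,V) = 2.8260.
I(U;V) = 1.5589 + 1.4740 − 2.8260 = 0.207 bits.

0.207 bits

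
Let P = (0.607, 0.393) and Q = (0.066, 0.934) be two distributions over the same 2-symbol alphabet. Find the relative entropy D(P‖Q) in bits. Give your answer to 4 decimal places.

D(P‖Q) = Σ p·log₂(p/q).
  0.607·log₂(0.607/0.066) = 1.94310
  0.393·log₂(0.393/0.934) = -0.49082
D(P‖Q) = 1.4523 bits.

1.4523 bits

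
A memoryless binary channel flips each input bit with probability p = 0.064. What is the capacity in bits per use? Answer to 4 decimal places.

0.6569 bits

Binary symmetric channel: C = 1 − h₂(ε) where h₂ is the binary entropy function.
h₂(0.064) = −0.064·log₂0.064 − 0.936·log₂0.936 = 0.3431.
C = 1 − 0.3431 = 0.6569 bits per channel use.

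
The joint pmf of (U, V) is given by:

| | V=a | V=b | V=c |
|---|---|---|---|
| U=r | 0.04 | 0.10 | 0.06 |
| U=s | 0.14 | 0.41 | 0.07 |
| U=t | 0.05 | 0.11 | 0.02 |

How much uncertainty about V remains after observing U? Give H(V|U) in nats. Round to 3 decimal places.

Chain rule: H(V|U) = H(U,V) − H(U).
Marginals: p(U) = (0.2000, 0.6200, 0.1800), p(V) = (0.2300, 0.6200, 0.1500).
H(U,V) = 1.8256 nats; H(U) = 0.9269 nats.
H(V|U) = 1.8256 − 0.9269 = 0.899 nats.

0.899 nats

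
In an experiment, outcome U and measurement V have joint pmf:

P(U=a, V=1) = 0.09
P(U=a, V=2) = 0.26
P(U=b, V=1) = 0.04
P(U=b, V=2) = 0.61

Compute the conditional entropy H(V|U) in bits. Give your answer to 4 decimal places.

0.5046 bits

Chain rule: H(V|U) = H(U,V) − H(U).
Marginals: p(U) = (0.3500, 0.6500), p(V) = (0.1300, 0.8700).
H(U,V) = 1.4387 bits; H(U) = 0.9341 bits.
H(V|U) = 1.4387 − 0.9341 = 0.5046 bits.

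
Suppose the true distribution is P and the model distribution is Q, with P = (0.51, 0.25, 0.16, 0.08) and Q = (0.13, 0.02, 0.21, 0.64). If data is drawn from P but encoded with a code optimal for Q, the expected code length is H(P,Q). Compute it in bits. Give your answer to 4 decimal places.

H(P,Q) = −Σ p·log₂ q.
  −0.51·log₂(0.13) = 1.50114
  −0.25·log₂(0.02) = 1.41096
  −0.16·log₂(0.21) = 0.36025
  −0.08·log₂(0.64) = 0.05151
H(P,Q) = 3.3239 bits.

3.3239 bits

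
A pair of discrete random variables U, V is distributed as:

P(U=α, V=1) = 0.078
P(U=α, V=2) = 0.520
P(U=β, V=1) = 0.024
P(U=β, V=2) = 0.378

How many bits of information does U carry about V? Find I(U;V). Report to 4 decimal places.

0.0101 bits

Marginals: p(U) = (0.5980, 0.4020), p(V) = (0.1020, 0.8980).
I(U;V) = H(U) + H(V) − H(U,V).
H(U) = 0.9721, H(V) = 0.4753, H(U,V) = 1.4373.
I(U;V) = 0.9721 + 0.4753 − 1.4373 = 0.0101 bits.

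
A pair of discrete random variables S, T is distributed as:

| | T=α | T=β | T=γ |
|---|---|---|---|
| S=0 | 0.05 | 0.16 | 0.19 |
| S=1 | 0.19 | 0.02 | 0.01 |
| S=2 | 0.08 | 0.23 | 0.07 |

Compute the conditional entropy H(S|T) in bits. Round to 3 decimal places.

Marginals: p(S) = (0.4000, 0.2200, 0.3800), p(T) = (0.3200, 0.4100, 0.2700).
H(S|T) = Σ p(T) · H(S|T=·).
  T=α: p=0.3200, H(S|T=α) = 1.3650
  T=β: p=0.4100, H(S|T=β) = 1.2102
  T=γ: p=0.2700, H(S|T=γ) = 1.0378
Weighted sum = 1.213 bits.

1.213 bits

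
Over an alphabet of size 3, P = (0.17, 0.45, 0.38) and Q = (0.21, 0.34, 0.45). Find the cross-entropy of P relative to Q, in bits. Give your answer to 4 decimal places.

H(P,Q) = −Σ p·log₂ q.
  −0.17·log₂(0.21) = 0.38276
  −0.45·log₂(0.34) = 0.70038
  −0.38·log₂(0.45) = 0.43776
H(P,Q) = 1.5209 bits.

1.5209 bits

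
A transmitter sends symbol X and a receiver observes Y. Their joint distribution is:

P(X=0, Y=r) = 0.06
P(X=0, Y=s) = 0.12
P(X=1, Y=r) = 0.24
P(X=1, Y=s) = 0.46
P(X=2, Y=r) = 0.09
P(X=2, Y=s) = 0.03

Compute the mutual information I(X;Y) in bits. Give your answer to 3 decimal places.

Marginals: p(X) = (0.1800, 0.7000, 0.1200), p(Y) = (0.3900, 0.6100).
I(X;Y) = H(X) + H(Y) − H(X,Y).
H(X) = 1.1726, H(Y) = 0.9648, H(X,Y) = 2.0845.
I(X;Y) = 1.1726 + 0.9648 − 2.0845 = 0.053 bits.

0.053 bits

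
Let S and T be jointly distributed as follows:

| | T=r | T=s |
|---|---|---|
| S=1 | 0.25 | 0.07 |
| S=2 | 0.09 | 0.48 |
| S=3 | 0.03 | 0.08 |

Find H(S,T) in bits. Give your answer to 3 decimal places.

2.033 bits

H(S,T) = −Σ p(x,y)·log₂ p(x,y) over all 6 cells.
  cell (1,r): −0.25·log₂0.25 = 0.5000
  cell (1,s): −0.07·log₂0.07 = 0.2686
  cell (2,r): −0.09·log₂0.09 = 0.3127
  cell (2,s): −0.48·log₂0.48 = 0.5083
  cell (3,r): −0.03·log₂0.03 = 0.1518
  cell (3,s): −0.08·log₂0.08 = 0.2915
Sum = 2.033 bits.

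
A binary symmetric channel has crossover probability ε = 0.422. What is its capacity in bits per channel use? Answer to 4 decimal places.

Binary symmetric channel: C = 1 − h₂(ε) where h₂ is the binary entropy function.
h₂(0.422) = −0.422·log₂0.422 − 0.578·log₂0.578 = 0.9824.
C = 1 − 0.9824 = 0.0176 bits per channel use.

0.0176 bits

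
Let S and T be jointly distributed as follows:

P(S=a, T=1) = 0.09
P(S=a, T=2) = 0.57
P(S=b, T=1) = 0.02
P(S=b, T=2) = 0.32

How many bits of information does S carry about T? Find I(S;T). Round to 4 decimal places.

0.0109 bits

Marginals: p(S) = (0.6600, 0.3400), p(T) = (0.1100, 0.8900).
I(S;T) = Σ p(x,y)·log₂[p(x,y)/(p(x)p(y))].
  (a,1): 0.09·log₂(1.2397) = 0.02790
  (a,2): 0.57·log₂(0.9704) = -0.02473
  (b,1): 0.02·log₂(0.5348) = -0.01806
  (b,2): 0.32·log₂(1.0575) = 0.02581
Sum = 0.0109 bits.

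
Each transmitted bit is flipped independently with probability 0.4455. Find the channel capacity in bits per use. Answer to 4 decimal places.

Binary symmetric channel: C = 1 − h₂(ε) where h₂ is the binary entropy function.
h₂(0.4455) = −0.4455·log₂0.4455 − 0.5545·log₂0.5545 = 0.9914.
C = 1 − 0.9914 = 0.0086 bits per channel use.

0.0086 bits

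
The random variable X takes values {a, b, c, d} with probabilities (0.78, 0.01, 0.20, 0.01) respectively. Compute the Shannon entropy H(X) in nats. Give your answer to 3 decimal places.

H(X) = −Σ p·ln p.
  −(0.78)·ln(0.78) = 0.1938
  −(0.01)·ln(0.01) = 0.0461
  −(0.20)·ln(0.20) = 0.3219
  −(0.01)·ln(0.01) = 0.0461
Sum: 0.1938 + 0.0461 + 0.3219 + 0.0461 = 0.608 nats.

0.608 nats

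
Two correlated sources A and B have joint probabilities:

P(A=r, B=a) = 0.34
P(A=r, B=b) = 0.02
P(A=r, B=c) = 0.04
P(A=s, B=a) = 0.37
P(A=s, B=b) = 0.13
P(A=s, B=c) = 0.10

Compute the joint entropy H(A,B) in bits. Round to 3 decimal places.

H(A,B) = −Σ p(x,y)·log₂ p(x,y) over all 6 cells.
  cell (r,a): −0.34·log₂0.34 = 0.5292
  cell (r,b): −0.02·log₂0.02 = 0.1129
  cell (r,c): −0.04·log₂0.04 = 0.1858
  cell (s,a): −0.37·log₂0.37 = 0.5307
  cell (s,b): −0.13·log₂0.13 = 0.3826
  cell (s,c): −0.10·log₂0.10 = 0.3322
Sum = 2.073 bits.

2.073 bits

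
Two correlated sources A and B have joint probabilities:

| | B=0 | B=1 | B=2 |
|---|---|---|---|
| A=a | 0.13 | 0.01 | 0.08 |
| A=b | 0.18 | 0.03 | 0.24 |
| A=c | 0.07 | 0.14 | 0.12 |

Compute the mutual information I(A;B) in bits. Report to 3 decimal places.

Marginals: p(A) = (0.2200, 0.4500, 0.3300), p(B) = (0.3800, 0.1800, 0.4400).
I(A;B) = H(A) + H(B) − H(A,B).
H(A) = 1.5268, H(B) = 1.4969, H(A,B) = 2.8645.
I(A;B) = 1.5268 + 1.4969 − 2.8645 = 0.159 bits.

0.159 bits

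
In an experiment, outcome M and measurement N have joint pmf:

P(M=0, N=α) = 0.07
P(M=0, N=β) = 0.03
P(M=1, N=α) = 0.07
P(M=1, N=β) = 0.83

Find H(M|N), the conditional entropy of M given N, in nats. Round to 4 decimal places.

0.2272 nats

Marginals: p(M) = (0.1000, 0.9000), p(N) = (0.1400, 0.8600).
H(M|N) = Σ p(N) · H(M|N=·).
  N=α: p=0.1400, H(M|N=α) = 0.6931
  N=β: p=0.8600, H(M|N=β) = 0.1513
Weighted sum = 0.2272 nats.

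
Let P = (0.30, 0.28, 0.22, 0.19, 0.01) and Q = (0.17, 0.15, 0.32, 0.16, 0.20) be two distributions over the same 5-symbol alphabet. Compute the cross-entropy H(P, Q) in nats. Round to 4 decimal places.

1.6777 nats

H(P,Q) = −Σ p·ln q.
  −0.30·ln(0.17) = 0.53159
  −0.28·ln(0.15) = 0.53119
  −0.22·ln(0.32) = 0.25068
  −0.19·ln(0.16) = 0.34819
  −0.01·ln(0.20) = 0.01609
H(P,Q) = 1.6777 nats.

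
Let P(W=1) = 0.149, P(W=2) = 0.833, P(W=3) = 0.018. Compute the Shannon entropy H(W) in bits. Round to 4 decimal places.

0.7332 bits

H(W) = −Σ p·log₂ p.
  −(0.149)·log₂(0.149) = 0.40925
  −(0.833)·log₂(0.833) = 0.21959
  −(0.018)·log₂(0.018) = 0.10433
Sum: 0.40925 + 0.21959 + 0.10433 = 0.7332 bits.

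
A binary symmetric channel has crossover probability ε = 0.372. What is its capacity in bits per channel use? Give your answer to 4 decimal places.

0.0478 bits

Binary symmetric channel: C = 1 − h₂(ε) where h₂ is the binary entropy function.
h₂(0.372) = −0.372·log₂0.372 − 0.628·log₂0.628 = 0.9522.
C = 1 − 0.9522 = 0.0478 bits per channel use.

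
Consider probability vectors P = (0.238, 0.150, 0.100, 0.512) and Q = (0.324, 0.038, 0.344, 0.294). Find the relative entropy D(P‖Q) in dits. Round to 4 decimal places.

0.1273 dits

D(P‖Q) = Σ p·log₁₀(p/q).
  0.238·log₁₀(0.238/0.324) = -0.03188
  0.150·log₁₀(0.150/0.038) = 0.08945
  0.100·log₁₀(0.100/0.344) = -0.05366
  0.512·log₁₀(0.512/0.294) = 0.12335
D(P‖Q) = 0.1273 dits.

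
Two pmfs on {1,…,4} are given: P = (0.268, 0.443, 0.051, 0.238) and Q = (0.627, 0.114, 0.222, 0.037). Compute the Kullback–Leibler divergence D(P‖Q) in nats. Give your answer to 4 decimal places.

D(P‖Q) = Σ p·ln(p/q).
  0.268·ln(0.268/0.627) = -0.22779
  0.443·ln(0.443/0.114) = 0.60132
  0.051·ln(0.051/0.222) = -0.07501
  0.238·ln(0.238/0.037) = 0.44300
D(P‖Q) = 0.7415 nats.

0.7415 nats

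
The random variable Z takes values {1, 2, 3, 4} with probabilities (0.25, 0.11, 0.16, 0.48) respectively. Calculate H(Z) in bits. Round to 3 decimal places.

H(Z) = −Σ p·log₂ p.
  −(0.25)·log₂(0.25) = 0.5000
  −(0.11)·log₂(0.11) = 0.3503
  −(0.16)·log₂(0.16) = 0.4230
  −(0.48)·log₂(0.48) = 0.5083
Sum: 0.5000 + 0.3503 + 0.4230 + 0.5083 = 1.782 bits.

1.782 bits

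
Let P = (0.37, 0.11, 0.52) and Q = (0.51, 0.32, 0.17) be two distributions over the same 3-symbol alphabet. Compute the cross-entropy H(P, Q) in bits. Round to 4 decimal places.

H(P,Q) = −Σ p·log₂ q.
  −0.37·log₂(0.51) = 0.35943
  −0.11·log₂(0.32) = 0.18082
  −0.52·log₂(0.17) = 1.32932
H(P,Q) = 1.8696 bits.

1.8696 bits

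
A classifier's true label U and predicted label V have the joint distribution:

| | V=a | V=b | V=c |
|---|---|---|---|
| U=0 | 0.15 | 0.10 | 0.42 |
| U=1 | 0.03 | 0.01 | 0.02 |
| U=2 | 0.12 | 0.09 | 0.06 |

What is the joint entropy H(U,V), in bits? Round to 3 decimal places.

H(U,V) = −Σ p(x,y)·log₂ p(x,y) over all 9 cells.
  cell (0,a): −0.15·log₂0.15 = 0.4105
  cell (0,b): −0.10·log₂0.10 = 0.3322
  cell (0,c): −0.42·log₂0.42 = 0.5256
  cell (1,a): −0.03·log₂0.03 = 0.1518
  cell (1,b): −0.01·log₂0.01 = 0.0664
  cell (1,c): −0.02·log₂0.02 = 0.1129
  cell (2,a): −0.12·log₂0.12 = 0.3671
  cell (2,b): −0.09·log₂0.09 = 0.3127
  cell (2,c): −0.06·log₂0.06 = 0.2435
Sum = 2.523 bits.

2.523 bits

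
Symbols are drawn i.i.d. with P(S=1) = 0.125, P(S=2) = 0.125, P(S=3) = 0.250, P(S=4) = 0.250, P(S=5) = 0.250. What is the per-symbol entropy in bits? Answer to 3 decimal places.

H(S) = −Σ p·log₂ p.
  −(0.125)·log₂(0.125) = 0.3750
  −(0.125)·log₂(0.125) = 0.3750
  −(0.250)·log₂(0.250) = 0.5000
  −(0.250)·log₂(0.250) = 0.5000
  −(0.250)·log₂(0.250) = 0.5000
Sum: 0.3750 + 0.3750 + 0.5000 + 0.5000 + 0.5000 = 2.250 bits.

2.250 bits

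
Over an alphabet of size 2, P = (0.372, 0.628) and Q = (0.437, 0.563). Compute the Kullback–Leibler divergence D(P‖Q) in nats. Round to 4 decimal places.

D(P‖Q) = Σ p·ln(p/q).
  0.372·ln(0.372/0.437) = -0.05991
  0.628·ln(0.628/0.563) = 0.06862
D(P‖Q) = 0.0087 nats.

0.0087 nats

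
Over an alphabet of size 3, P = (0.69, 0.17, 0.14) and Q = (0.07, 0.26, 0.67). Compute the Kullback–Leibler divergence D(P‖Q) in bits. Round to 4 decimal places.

1.8574 bits

D(P‖Q) = Σ p·log₂(p/q).
  0.69·log₂(0.69/0.07) = 2.27781
  0.17·log₂(0.17/0.26) = -0.10421
  0.14·log₂(0.14/0.67) = -0.31622
D(P‖Q) = 1.8574 bits.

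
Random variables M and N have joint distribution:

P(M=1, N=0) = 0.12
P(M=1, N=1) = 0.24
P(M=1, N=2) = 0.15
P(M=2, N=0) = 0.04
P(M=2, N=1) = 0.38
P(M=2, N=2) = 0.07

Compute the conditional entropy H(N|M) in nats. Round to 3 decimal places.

Chain rule: H(N|M) = H(M,N) − H(M).
Marginals: p(M) = (0.5100, 0.4900), p(N) = (0.1600, 0.6200, 0.2200).
H(M,N) = 1.5641 nats; H(M) = 0.6929 nats.
H(N|M) = 1.5641 − 0.6929 = 0.871 nats.

0.871 nats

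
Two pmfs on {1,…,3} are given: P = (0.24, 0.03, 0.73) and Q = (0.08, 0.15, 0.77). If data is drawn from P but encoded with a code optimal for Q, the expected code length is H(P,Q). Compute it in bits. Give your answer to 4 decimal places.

H(P,Q) = −Σ p·log₂ q.
  −0.24·log₂(0.08) = 0.87453
  −0.03·log₂(0.15) = 0.08211
  −0.73·log₂(0.77) = 0.27526
H(P,Q) = 1.2319 bits.

1.2319 bits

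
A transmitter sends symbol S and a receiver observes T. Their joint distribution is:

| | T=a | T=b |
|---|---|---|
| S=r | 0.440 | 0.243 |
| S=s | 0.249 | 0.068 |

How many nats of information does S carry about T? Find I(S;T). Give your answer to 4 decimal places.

0.0105 nats

Marginals: p(S) = (0.6830, 0.3170), p(T) = (0.6890, 0.3110).
I(S;T) = Σ p(x,y)·ln[p(x,y)/(p(x)p(y))].
  (r,a): 0.440·ln(0.9350) = -0.02957
  (r,b): 0.243·ln(1.1440) = 0.03269
  (s,a): 0.249·ln(1.1400) = 0.03264
  (s,b): 0.068·ln(0.6897) = -0.02526
Sum = 0.0105 nats.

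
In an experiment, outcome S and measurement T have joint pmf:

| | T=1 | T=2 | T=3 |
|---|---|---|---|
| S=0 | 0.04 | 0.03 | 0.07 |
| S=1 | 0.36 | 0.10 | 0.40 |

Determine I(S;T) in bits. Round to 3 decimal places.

0.010 bits

Marginals: p(S) = (0.1400, 0.8600), p(T) = (0.4000, 0.1300, 0.4700).
I(S;T) = H(S) + H(T) − H(S,T).
H(S) = 0.5842, H(T) = 1.4234, H(S,T) = 1.9977.
I(S;T) = 0.5842 + 1.4234 − 1.9977 = 0.010 bits.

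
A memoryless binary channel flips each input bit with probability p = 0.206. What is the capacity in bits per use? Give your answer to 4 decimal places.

0.2662 bits

Binary symmetric channel: C = 1 − h₂(ε) where h₂ is the binary entropy function.
h₂(0.206) = −0.206·log₂0.206 − 0.794·log₂0.794 = 0.7338.
C = 1 − 0.7338 = 0.2662 bits per channel use.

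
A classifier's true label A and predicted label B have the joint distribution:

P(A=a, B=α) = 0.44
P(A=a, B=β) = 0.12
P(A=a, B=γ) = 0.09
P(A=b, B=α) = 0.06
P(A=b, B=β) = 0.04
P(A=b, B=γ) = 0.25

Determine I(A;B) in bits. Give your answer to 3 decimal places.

Marginals: p(A) = (0.6500, 0.3500), p(B) = (0.5000, 0.1600, 0.3400).
I(A;B) = Σ p(x,y)·log₂[p(x,y)/(p(x)p(y))].
  (a,α): 0.44·log₂(1.3538) = 0.1923
  (a,β): 0.12·log₂(1.1538) = 0.0248
  (a,γ): 0.09·log₂(0.4072) = -0.1166
  (b,α): 0.06·log₂(0.3429) = -0.0927
  (b,β): 0.04·log₂(0.7143) = -0.0194
  (b,γ): 0.25·log₂(2.1008) = 0.2677
Sum = 0.256 bits.

0.256 bits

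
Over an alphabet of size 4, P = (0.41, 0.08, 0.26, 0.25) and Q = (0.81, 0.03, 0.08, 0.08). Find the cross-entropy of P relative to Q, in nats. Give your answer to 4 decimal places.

1.6550 nats

H(P,Q) = −Σ p·ln q.
  −0.41·ln(0.81) = 0.08640
  −0.08·ln(0.03) = 0.28052
  −0.26·ln(0.08) = 0.65669
  −0.25·ln(0.08) = 0.63143
H(P,Q) = 1.6550 nats.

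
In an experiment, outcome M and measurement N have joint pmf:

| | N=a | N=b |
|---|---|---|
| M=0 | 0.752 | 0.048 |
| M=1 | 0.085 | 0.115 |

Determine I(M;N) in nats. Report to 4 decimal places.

Marginals: p(M) = (0.8000, 0.2000), p(N) = (0.8370, 0.1630).
I(M;N) = Σ p(x,y)·ln[p(x,y)/(p(x)p(y))].
  (0,a): 0.752·ln(1.1231) = 0.08727
  (0,b): 0.048·ln(0.3681) = -0.04797
  (1,a): 0.085·ln(0.5078) = -0.05761
  (1,b): 0.115·ln(3.5276) = 0.14497
Sum = 0.1267 nats.

0.1267 nats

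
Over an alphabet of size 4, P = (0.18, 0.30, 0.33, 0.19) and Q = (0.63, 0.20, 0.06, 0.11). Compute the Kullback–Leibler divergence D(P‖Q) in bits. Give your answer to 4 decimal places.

0.8116 bits

D(P‖Q) = Σ p·log₂(p/q).
  0.18·log₂(0.18/0.63) = -0.32532
  0.30·log₂(0.30/0.20) = 0.17549
  0.33·log₂(0.33/0.06) = 0.81161
  0.19·log₂(0.19/0.11) = 0.14981
D(P‖Q) = 0.8116 bits.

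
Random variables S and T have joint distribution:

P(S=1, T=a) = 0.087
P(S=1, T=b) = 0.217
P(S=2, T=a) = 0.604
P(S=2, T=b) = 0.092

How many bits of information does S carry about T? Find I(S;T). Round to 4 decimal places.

0.2373 bits

Marginals: p(S) = (0.3040, 0.6960), p(T) = (0.6910, 0.3090).
I(S;T) = Σ p(x,y)·log₂[p(x,y)/(p(x)p(y))].
  (1,a): 0.087·log₂(0.4142) = -0.11064
  (1,b): 0.217·log₂(2.3101) = 0.26212
  (2,a): 0.604·log₂(1.2559) = 0.19854
  (2,b): 0.092·log₂(0.4278) = -0.11271
Sum = 0.2373 bits.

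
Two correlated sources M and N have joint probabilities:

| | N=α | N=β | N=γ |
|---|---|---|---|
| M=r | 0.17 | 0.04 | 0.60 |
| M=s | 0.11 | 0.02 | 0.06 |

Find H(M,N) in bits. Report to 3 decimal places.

H(M,N) = −Σ p(x,y)·log₂ p(x,y) over all 6 cells.
  cell (r,α): −0.17·log₂0.17 = 0.4346
  cell (r,β): −0.04·log₂0.04 = 0.1858
  cell (r,γ): −0.60·log₂0.60 = 0.4422
  cell (s,α): −0.11·log₂0.11 = 0.3503
  cell (s,β): −0.02·log₂0.02 = 0.1129
  cell (s,γ): −0.06·log₂0.06 = 0.2435
Sum = 1.769 bits.

1.769 bits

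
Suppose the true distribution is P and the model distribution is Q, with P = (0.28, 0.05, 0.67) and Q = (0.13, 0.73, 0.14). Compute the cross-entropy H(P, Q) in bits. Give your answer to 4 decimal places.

H(P,Q) = −Σ p·log₂ q.
  −0.28·log₂(0.13) = 0.82416
  −0.05·log₂(0.73) = 0.02270
  −0.67·log₂(0.14) = 1.90046
H(P,Q) = 2.7473 bits.

2.7473 bits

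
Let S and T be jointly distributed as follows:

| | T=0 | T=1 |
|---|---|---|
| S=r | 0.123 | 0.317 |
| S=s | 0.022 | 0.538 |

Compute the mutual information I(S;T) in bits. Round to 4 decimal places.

0.0872 bits

Marginals: p(S) = (0.4400, 0.5600), p(T) = (0.1450, 0.8550).
I(S;T) = H(S) + H(T) − H(S,T).
H(S) = 0.9896, H(T) = 0.5972, H(S,T) = 1.4996.
I(S;T) = 0.9896 + 0.5972 − 1.4996 = 0.0872 bits.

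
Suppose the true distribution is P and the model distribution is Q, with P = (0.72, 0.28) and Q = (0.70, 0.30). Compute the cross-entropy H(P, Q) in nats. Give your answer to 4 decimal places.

0.5939 nats

H(P,Q) = −Σ p·ln q.
  −0.72·ln(0.70) = 0.25681
  −0.28·ln(0.30) = 0.33711
H(P,Q) = 0.5939 nats.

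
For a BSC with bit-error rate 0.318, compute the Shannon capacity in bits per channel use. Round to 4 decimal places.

0.0978 bits

Binary symmetric channel: C = 1 − h₂(ε) where h₂ is the binary entropy function.
h₂(0.318) = −0.318·log₂0.318 − 0.682·log₂0.682 = 0.9022.
C = 1 − 0.9022 = 0.0978 bits per channel use.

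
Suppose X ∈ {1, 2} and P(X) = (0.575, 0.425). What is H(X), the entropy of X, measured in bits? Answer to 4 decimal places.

0.9837 bits

H(X) = −Σ p·log₂ p.
  −(0.575)·log₂(0.575) = 0.45906
  −(0.425)·log₂(0.425) = 0.52465
Sum: 0.45906 + 0.52465 = 0.9837 bits.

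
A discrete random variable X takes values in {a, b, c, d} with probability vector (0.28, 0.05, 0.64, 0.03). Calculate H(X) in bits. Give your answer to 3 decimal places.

1.294 bits

H(X) = −Σ p·log₂ p.
  −(0.28)·log₂(0.28) = 0.5142
  −(0.05)·log₂(0.05) = 0.2161
  −(0.64)·log₂(0.64) = 0.4121
  −(0.03)·log₂(0.03) = 0.1518
Sum: 0.5142 + 0.2161 + 0.4121 + 0.1518 = 1.294 bits.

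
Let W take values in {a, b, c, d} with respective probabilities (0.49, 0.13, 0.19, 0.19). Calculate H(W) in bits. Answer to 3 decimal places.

1.797 bits

H(W) = −Σ p·log₂ p.
  −(0.49)·log₂(0.49) = 0.5043
  −(0.13)·log₂(0.13) = 0.3826
  −(0.19)·log₂(0.19) = 0.4552
  −(0.19)·log₂(0.19) = 0.4552
Sum: 0.5043 + 0.3826 + 0.4552 + 0.4552 = 1.797 bits.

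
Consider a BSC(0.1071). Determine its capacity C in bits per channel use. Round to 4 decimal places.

0.5089 bits

Binary symmetric channel: C = 1 − h₂(ε) where h₂ is the binary entropy function.
h₂(0.1071) = −0.1071·log₂0.1071 − 0.8929·log₂0.8929 = 0.4911.
C = 1 − 0.4911 = 0.5089 bits per channel use.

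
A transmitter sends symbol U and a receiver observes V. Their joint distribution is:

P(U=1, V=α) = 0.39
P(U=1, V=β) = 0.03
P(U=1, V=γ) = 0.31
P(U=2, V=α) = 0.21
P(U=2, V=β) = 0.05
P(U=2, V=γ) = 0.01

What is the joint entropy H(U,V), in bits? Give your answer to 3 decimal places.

H(U,V) = −Σ p(x,y)·log₂ p(x,y) over all 6 cells.
  cell (1,α): −0.39·log₂0.39 = 0.5298
  cell (1,β): −0.03·log₂0.03 = 0.1518
  cell (1,γ): −0.31·log₂0.31 = 0.5238
  cell (2,α): −0.21·log₂0.21 = 0.4728
  cell (2,β): −0.05·log₂0.05 = 0.2161
  cell (2,γ): −0.01·log₂0.01 = 0.0664
Sum = 1.961 bits.

1.961 bits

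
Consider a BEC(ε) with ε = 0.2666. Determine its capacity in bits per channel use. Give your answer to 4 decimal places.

0.7334 bits

Binary erasure channel: capacity C = 1 − ε.
C = 1 − 0.2666 = 0.7334 bits per channel use.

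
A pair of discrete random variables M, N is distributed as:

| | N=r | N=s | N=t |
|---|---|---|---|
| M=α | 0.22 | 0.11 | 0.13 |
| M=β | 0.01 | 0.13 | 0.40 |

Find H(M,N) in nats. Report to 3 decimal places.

1.519 nats

H(M,N) = −Σ p(x,y)·ln p(x,y) over all 6 cells.
  cell (α,r): −0.22·ln0.22 = 0.3331
  cell (α,s): −0.11·ln0.11 = 0.2428
  cell (α,t): −0.13·ln0.13 = 0.2652
  cell (β,r): −0.01·ln0.01 = 0.0461
  cell (β,s): −0.13·ln0.13 = 0.2652
  cell (β,t): −0.40·ln0.40 = 0.3665
Sum = 1.519 nats.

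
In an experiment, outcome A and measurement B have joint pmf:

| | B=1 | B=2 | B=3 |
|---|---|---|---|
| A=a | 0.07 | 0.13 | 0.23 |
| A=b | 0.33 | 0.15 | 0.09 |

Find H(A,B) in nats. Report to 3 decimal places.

H(A,B) = −Σ p(x,y)·ln p(x,y) over all 6 cells.
  cell (a,1): −0.07·ln0.07 = 0.1861
  cell (a,2): −0.13·ln0.13 = 0.2652
  cell (a,3): −0.23·ln0.23 = 0.3380
  cell (b,1): −0.33·ln0.33 = 0.3659
  cell (b,2): −0.15·ln0.15 = 0.2846
  cell (b,3): −0.09·ln0.09 = 0.2167
Sum = 1.657 nats.

1.657 nats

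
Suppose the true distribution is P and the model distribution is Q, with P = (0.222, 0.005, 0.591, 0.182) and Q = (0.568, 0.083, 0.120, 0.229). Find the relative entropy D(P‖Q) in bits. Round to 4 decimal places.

0.9779 bits

D(P‖Q) = Σ p·log₂(p/q).
  0.222·log₂(0.222/0.568) = -0.30088
  0.005·log₂(0.005/0.083) = -0.02027
  0.591·log₂(0.591/0.120) = 1.35937
  0.182·log₂(0.182/0.229) = -0.06032
D(P‖Q) = 0.9779 bits.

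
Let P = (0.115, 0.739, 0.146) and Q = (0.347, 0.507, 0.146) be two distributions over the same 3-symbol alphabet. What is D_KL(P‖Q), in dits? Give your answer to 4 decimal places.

D(P‖Q) = Σ p·log₁₀(p/q).
  0.115·log₁₀(0.115/0.347) = -0.05516
  0.739·log₁₀(0.739/0.507) = 0.12093
  0.146·log₁₀(0.146/0.146) = 0.00000
D(P‖Q) = 0.0658 dits.

0.0658 dits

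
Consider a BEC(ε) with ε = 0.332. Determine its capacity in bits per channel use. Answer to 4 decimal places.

Binary erasure channel: capacity C = 1 − ε.
C = 1 − 0.332 = 0.6680 bits per channel use.

0.6680 bits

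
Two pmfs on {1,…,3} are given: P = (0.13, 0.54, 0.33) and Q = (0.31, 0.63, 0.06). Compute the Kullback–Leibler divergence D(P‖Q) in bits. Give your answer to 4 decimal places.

0.5285 bits

D(P‖Q) = Σ p·log₂(p/q).
  0.13·log₂(0.13/0.31) = -0.16299
  0.54·log₂(0.54/0.63) = -0.12009
  0.33·log₂(0.33/0.06) = 0.81161
D(P‖Q) = 0.5285 bits.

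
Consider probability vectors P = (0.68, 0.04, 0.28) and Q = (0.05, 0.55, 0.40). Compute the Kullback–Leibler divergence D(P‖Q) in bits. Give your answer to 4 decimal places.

2.2652 bits

D(P‖Q) = Σ p·log₂(p/q).
  0.68·log₂(0.68/0.05) = 2.56056
  0.04·log₂(0.04/0.55) = -0.15125
  0.28·log₂(0.28/0.40) = -0.14408
D(P‖Q) = 2.2652 bits.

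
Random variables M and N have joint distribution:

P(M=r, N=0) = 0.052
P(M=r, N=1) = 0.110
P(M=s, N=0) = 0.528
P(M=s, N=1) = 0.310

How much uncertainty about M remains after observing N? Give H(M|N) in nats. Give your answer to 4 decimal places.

0.4165 nats

Marginals: p(M) = (0.1620, 0.8380), p(N) = (0.5800, 0.4200).
H(M|N) = Σ p(N) · H(M|N=·).
  N=0: p=0.5800, H(M|N=0) = 0.3017
  N=1: p=0.4200, H(M|N=1) = 0.5750
Weighted sum = 0.4165 nats.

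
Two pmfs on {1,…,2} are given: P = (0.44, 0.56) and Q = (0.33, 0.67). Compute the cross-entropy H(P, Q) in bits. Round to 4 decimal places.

H(P,Q) = −Σ p·log₂ q.
  −0.44·log₂(0.33) = 0.70376
  −0.56·log₂(0.67) = 0.32355
H(P,Q) = 1.0273 bits.

1.0273 bits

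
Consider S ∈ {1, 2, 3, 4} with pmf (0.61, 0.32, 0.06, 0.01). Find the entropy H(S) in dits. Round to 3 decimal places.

H(S) = −Σ p·log₁₀ p.
  −(0.61)·log₁₀(0.61) = 0.1309
  −(0.32)·log₁₀(0.32) = 0.1584
  −(0.06)·log₁₀(0.06) = 0.0733
  −(0.01)·log₁₀(0.01) = 0.0200
Sum: 0.1309 + 0.1584 + 0.0733 + 0.0200 = 0.383 dits.

0.383 dits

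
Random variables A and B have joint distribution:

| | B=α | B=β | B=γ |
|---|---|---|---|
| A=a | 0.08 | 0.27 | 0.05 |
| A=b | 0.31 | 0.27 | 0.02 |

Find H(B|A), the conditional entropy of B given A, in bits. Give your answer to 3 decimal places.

Chain rule: H(B|A) = H(A,B) − H(A).
Marginals: p(A) = (0.4000, 0.6000), p(B) = (0.3900, 0.5400, 0.0700).
H(A,B) = 2.1643 bits; H(A) = 0.9710 bits.
H(B|A) = 2.1643 − 0.9710 = 1.193 bits.

1.193 bits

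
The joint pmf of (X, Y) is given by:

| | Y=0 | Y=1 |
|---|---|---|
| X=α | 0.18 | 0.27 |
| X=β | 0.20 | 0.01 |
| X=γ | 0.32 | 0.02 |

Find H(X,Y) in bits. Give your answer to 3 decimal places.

2.125 bits

H(X,Y) = −Σ p(x,y)·log₂ p(x,y) over all 6 cells.
  cell (α,0): −0.18·log₂0.18 = 0.4453
  cell (α,1): −0.27·log₂0.27 = 0.5100
  cell (β,0): −0.20·log₂0.20 = 0.4644
  cell (β,1): −0.01·log₂0.01 = 0.0664
  cell (γ,0): −0.32·log₂0.32 = 0.5260
  cell (γ,1): −0.02·log₂0.02 = 0.1129
Sum = 2.125 bits.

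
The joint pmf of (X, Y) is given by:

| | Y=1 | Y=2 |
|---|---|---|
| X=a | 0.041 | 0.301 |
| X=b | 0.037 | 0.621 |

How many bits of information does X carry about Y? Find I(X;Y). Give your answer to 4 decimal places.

0.0087 bits

Marginals: p(X) = (0.3420, 0.6580), p(Y) = (0.0780, 0.9220).
I(X;Y) = Σ p(x,y)·log₂[p(x,y)/(p(x)p(y))].
  (a,1): 0.041·log₂(1.5370) = 0.02542
  (a,2): 0.301·log₂(0.9546) = -0.02019
  (b,1): 0.037·log₂(0.7209) = -0.01747
  (b,2): 0.621·log₂(1.0236) = 0.02091
Sum = 0.0087 bits.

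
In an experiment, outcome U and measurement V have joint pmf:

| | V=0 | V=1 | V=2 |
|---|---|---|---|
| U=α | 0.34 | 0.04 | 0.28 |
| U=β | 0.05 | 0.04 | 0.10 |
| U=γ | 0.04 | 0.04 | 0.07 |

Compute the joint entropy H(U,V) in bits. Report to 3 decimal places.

H(U,V) = −Σ p(x,y)·log₂ p(x,y) over all 9 cells.
  cell (α,0): −0.34·log₂0.34 = 0.5292
  cell (α,1): −0.04·log₂0.04 = 0.1858
  cell (α,2): −0.28·log₂0.28 = 0.5142
  cell (β,0): −0.05·log₂0.05 = 0.2161
  cell (β,1): −0.04·log₂0.04 = 0.1858
  cell (β,2): −0.10·log₂0.10 = 0.3322
  cell (γ,0): −0.04·log₂0.04 = 0.1858
  cell (γ,1): −0.04·log₂0.04 = 0.1858
  cell (γ,2): −0.07·log₂0.07 = 0.2686
Sum = 2.603 bits.

2.603 bits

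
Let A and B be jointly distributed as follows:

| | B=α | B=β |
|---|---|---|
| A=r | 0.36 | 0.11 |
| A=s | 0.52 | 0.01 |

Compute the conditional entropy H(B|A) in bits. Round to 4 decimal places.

Marginals: p(A) = (0.4700, 0.5300), p(B) = (0.8800, 0.1200).
H(B|A) = Σ p(A) · H(B|A=·).
  A=r: p=0.4700, H(B|A=r) = 0.7850
  A=s: p=0.5300, H(B|A=s) = 0.1350
Weighted sum = 0.4405 bits.

0.4405 bits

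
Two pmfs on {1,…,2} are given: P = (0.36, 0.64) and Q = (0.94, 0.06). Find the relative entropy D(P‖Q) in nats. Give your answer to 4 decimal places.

1.1694 nats

D(P‖Q) = Σ p·ln(p/q).
  0.36·ln(0.36/0.94) = -0.34552
  0.64·ln(0.64/0.06) = 1.51496
D(P‖Q) = 1.1694 nats.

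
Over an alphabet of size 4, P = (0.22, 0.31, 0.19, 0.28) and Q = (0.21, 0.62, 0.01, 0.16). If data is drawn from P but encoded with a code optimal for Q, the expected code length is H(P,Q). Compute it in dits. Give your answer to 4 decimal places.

0.8163 dits

H(P,Q) = −Σ p·log₁₀ q.
  −0.22·log₁₀(0.21) = 0.14911
  −0.31·log₁₀(0.62) = 0.06436
  −0.19·log₁₀(0.01) = 0.38000
  −0.28·log₁₀(0.16) = 0.22285
H(P,Q) = 0.8163 dits.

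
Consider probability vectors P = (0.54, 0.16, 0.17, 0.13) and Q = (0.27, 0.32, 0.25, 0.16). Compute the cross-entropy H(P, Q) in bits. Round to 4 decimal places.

H(P,Q) = −Σ p·log₂ q.
  −0.54·log₂(0.27) = 1.02004
  −0.16·log₂(0.32) = 0.26302
  −0.17·log₂(0.25) = 0.34000
  −0.13·log₂(0.16) = 0.34370
H(P,Q) = 1.9668 bits.

1.9668 bits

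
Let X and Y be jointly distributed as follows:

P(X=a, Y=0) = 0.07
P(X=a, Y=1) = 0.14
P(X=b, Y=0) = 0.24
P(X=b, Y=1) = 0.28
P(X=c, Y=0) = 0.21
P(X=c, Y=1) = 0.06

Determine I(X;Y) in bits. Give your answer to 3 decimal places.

0.082 bits

Marginals: p(X) = (0.2100, 0.5200, 0.2700), p(Y) = (0.5200, 0.4800).
I(X;Y) = Σ p(x,y)·log₂[p(x,y)/(p(x)p(y))].
  (a,0): 0.07·log₂(0.6410) = -0.0449
  (a,1): 0.14·log₂(1.3889) = 0.0664
  (b,0): 0.24·log₂(0.8876) = -0.0413
  (b,1): 0.28·log₂(1.1218) = 0.0464
  (c,0): 0.21·log₂(1.4957) = 0.1220
  (c,1): 0.06·log₂(0.4630) = -0.0667
Sum = 0.082 bits.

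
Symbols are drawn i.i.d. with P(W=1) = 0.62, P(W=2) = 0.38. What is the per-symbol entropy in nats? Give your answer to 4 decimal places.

H(W) = −Σ p·ln p.
  −(0.62)·ln(0.62) = 0.29638
  −(0.38)·ln(0.38) = 0.36768
Sum: 0.29638 + 0.36768 = 0.6641 nats.

0.6641 nats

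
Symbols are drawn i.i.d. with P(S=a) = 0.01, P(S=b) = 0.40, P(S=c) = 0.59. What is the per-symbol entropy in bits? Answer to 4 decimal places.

H(S) = −Σ p·log₂ p.
  −(0.01)·log₂(0.01) = 0.06644
  −(0.40)·log₂(0.40) = 0.52877
  −(0.59)·log₂(0.59) = 0.44912
Sum: 0.06644 + 0.52877 + 0.44912 = 1.0443 bits.

1.0443 bits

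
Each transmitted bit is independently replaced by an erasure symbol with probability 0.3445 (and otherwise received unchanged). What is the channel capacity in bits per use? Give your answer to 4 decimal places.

Binary erasure channel: capacity C = 1 − ε.
C = 1 − 0.3445 = 0.6555 bits per channel use.

0.6555 bits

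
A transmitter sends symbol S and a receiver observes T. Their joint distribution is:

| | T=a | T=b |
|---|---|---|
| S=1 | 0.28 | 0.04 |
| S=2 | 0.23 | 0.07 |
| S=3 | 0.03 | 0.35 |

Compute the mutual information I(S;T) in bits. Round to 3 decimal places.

0.435 bits

Marginals: p(S) = (0.3200, 0.3000, 0.3800), p(T) = (0.5400, 0.4600).
I(S;T) = Σ p(x,y)·log₂[p(x,y)/(p(x)p(y))].
  (1,a): 0.28·log₂(1.6204) = 0.1950
  (1,b): 0.04·log₂(0.2717) = -0.0752
  (2,a): 0.23·log₂(1.4198) = 0.1163
  (2,b): 0.07·log₂(0.5072) = -0.0685
  (3,a): 0.03·log₂(0.1462) = -0.0832
  (3,b): 0.35·log₂(2.0023) = 0.3506
Sum = 0.435 bits.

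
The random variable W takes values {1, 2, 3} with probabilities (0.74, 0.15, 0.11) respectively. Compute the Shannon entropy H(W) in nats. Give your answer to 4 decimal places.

H(W) = −Σ p·ln p.
  −(0.74)·ln(0.74) = 0.22282
  −(0.15)·ln(0.15) = 0.28457
  −(0.11)·ln(0.11) = 0.24280
Sum: 0.22282 + 0.28457 + 0.24280 = 0.7502 nats.

0.7502 nats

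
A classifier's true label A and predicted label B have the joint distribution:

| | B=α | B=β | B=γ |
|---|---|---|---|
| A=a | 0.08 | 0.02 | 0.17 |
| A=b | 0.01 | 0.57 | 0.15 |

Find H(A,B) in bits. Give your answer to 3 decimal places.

H(A,B) = −Σ p(x,y)·log₂ p(x,y) over all 6 cells.
  cell (a,α): −0.08·log₂0.08 = 0.2915
  cell (a,β): −0.02·log₂0.02 = 0.1129
  cell (a,γ): −0.17·log₂0.17 = 0.4346
  cell (b,α): −0.01·log₂0.01 = 0.0664
  cell (b,β): −0.57·log₂0.57 = 0.4623
  cell (b,γ): −0.15·log₂0.15 = 0.4105
Sum = 1.778 bits.

1.778 bits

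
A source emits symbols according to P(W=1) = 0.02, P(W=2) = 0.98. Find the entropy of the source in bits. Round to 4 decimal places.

0.1414 bits

H(W) = −Σ p·log₂ p.
  −(0.02)·log₂(0.02) = 0.11288
  −(0.98)·log₂(0.98) = 0.02856
Sum: 0.11288 + 0.02856 = 0.1414 bits.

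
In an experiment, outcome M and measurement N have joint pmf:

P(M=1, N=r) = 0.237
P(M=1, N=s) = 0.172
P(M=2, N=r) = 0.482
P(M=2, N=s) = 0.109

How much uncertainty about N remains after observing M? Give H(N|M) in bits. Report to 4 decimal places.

Marginals: p(M) = (0.4090, 0.5910), p(N) = (0.7190, 0.2810).
H(N|M) = Σ p(M) · H(N|M=·).
  M=1: p=0.4090, H(N|M=1) = 0.9817
  M=2: p=0.5910, H(N|M=2) = 0.6897
Weighted sum = 0.8091 bits.

0.8091 bits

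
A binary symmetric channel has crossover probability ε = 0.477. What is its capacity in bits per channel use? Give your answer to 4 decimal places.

Binary symmetric channel: C = 1 − h₂(ε) where h₂ is the binary entropy function.
h₂(0.477) = −0.477·log₂0.477 − 0.523·log₂0.523 = 0.9985.
C = 1 − 0.9985 = 0.0015 bits per channel use.

0.0015 bits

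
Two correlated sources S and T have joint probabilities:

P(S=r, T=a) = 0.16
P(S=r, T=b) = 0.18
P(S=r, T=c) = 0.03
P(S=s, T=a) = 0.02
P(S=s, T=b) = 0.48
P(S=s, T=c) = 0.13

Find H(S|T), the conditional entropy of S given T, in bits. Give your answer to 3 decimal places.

Marginals: p(S) = (0.3700, 0.6300), p(T) = (0.1800, 0.6600, 0.1600).
H(S|T) = Σ p(T) · H(S|T=·).
  T=a: p=0.1800, H(S|T=a) = 0.5033
  T=b: p=0.6600, H(S|T=b) = 0.8454
  T=c: p=0.1600, H(S|T=c) = 0.6962
Weighted sum = 0.760 bits.

0.760 bits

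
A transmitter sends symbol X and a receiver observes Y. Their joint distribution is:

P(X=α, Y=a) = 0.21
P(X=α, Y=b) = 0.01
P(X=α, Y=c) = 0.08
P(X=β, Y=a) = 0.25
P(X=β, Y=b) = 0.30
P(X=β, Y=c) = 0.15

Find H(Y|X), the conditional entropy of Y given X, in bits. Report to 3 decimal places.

Marginals: p(X) = (0.3000, 0.7000), p(Y) = (0.4600, 0.3100, 0.2300).
H(Y|X) = Σ p(X) · H(Y|X=·).
  X=α: p=0.3000, H(Y|X=α) = 1.0323
  X=β: p=0.7000, H(Y|X=β) = 1.5306
Weighted sum = 1.381 bits.

1.381 bits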